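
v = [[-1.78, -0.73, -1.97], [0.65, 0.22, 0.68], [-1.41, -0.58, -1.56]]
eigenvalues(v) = [-3.08, 0.0, -0.04]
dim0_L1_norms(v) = [3.84, 1.53, 4.21]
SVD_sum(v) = [[-1.79, -0.72, -1.97],[0.63, 0.25, 0.69],[-1.41, -0.57, -1.56]] + [[0.0, -0.01, -0.00], [0.02, -0.03, -0.01], [0.00, -0.01, -0.0]] + [[0.0, 0.0, -0.00], [0.0, 0.00, -0.00], [-0.00, -0.00, 0.0]]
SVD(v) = [[-0.76, -0.19, -0.63], [0.26, -0.96, -0.02], [-0.6, -0.18, 0.78]] @ diag([3.6430272635150467, 0.04417373335791024, 0.0010191012195053385]) @ [[0.65, 0.26, 0.71],[-0.57, 0.79, 0.23],[-0.50, -0.55, 0.66]]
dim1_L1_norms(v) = [4.48, 1.55, 3.55]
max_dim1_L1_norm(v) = 4.48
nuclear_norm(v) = 3.69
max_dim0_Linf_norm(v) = 1.97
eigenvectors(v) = [[0.75, -0.51, -0.24], [-0.27, -0.54, 0.96], [0.60, 0.66, -0.15]]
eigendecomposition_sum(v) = [[-1.78, -0.74, -1.98], [0.64, 0.27, 0.71], [-1.41, -0.59, -1.57]] + [[0.0, 0.00, -0.00], [0.00, 0.00, -0.0], [-0.0, -0.00, 0.0]] + [[-0.00, 0.01, 0.01], [0.01, -0.05, -0.03], [-0.00, 0.01, 0.0]]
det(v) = 0.00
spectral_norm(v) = 3.64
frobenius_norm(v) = 3.64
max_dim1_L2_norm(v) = 2.75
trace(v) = -3.12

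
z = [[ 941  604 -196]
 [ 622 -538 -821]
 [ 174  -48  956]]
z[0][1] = 604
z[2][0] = 174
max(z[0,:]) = 941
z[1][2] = -821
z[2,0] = 174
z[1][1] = -538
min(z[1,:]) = -821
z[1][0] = 622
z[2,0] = 174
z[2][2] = 956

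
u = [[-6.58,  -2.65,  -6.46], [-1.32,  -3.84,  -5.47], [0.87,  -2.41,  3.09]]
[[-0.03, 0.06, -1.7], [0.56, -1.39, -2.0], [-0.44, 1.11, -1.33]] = u@[[0.15, -0.37, 0.07], [0.03, -0.08, 0.54], [-0.16, 0.4, -0.03]]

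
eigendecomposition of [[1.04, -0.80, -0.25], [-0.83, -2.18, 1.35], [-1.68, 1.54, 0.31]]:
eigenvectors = [[0.49, -0.46, -0.17], [-0.35, -0.34, -0.92], [-0.80, -0.82, 0.36]]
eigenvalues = [2.02, 0.0, -2.86]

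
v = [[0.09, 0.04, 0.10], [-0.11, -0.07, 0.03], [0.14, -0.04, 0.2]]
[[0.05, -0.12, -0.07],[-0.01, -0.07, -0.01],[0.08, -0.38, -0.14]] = v @ [[0.06, -0.56, -0.18],[0.24, 1.3, 0.13],[0.39, -1.23, -0.57]]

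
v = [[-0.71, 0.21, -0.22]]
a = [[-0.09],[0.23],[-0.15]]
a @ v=[[0.06, -0.02, 0.02], [-0.16, 0.05, -0.05], [0.11, -0.03, 0.03]]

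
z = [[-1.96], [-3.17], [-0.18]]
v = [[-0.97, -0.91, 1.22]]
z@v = [[1.90, 1.78, -2.39],[3.07, 2.88, -3.87],[0.17, 0.16, -0.22]]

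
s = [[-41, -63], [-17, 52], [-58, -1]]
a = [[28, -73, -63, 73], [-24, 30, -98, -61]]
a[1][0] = -24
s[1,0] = -17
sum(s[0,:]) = -104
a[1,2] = -98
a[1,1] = 30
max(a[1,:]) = 30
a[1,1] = 30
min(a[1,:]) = -98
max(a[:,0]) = 28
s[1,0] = -17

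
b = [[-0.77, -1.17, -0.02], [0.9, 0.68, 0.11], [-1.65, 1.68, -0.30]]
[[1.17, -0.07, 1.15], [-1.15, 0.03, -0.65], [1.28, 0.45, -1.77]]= b @ [[-1.12, -0.26, 0.04], [-0.27, 0.21, -1.01], [0.37, 1.1, 0.02]]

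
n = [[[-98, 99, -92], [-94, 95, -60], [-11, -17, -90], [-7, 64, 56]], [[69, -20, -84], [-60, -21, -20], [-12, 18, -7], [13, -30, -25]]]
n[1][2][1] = 18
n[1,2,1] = 18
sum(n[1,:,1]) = -53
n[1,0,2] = -84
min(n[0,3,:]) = -7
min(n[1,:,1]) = -30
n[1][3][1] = -30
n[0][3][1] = 64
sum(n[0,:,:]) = -155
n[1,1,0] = -60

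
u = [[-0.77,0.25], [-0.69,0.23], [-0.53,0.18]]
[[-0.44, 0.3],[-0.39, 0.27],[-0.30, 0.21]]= u @ [[0.51, -0.32], [-0.18, 0.20]]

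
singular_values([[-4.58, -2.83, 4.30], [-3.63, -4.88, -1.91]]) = [8.16, 4.64]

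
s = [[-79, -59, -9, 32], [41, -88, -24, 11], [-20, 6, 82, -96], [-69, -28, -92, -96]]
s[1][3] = 11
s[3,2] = -92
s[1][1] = -88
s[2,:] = [-20, 6, 82, -96]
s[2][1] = 6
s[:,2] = [-9, -24, 82, -92]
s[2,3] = -96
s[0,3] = 32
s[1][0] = 41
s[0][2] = -9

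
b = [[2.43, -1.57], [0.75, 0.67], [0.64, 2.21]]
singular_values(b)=[3.05, 2.32]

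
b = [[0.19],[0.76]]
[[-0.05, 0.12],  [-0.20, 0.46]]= b @ [[-0.26, 0.61]]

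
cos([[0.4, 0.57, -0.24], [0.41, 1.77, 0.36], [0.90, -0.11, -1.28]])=[[0.96, -0.46, -0.18],[-0.45, -0.2, -0.01],[0.39, -0.19, 0.37]]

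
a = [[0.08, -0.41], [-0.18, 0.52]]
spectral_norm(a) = 0.69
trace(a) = 0.60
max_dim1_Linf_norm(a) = 0.52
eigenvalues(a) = [-0.05, 0.65]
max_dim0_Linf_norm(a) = 0.52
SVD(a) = [[-0.6, 0.80], [0.8, 0.60]] @ diag([0.6892878352214911, 0.04671488216479704]) @ [[-0.28,0.96], [-0.96,-0.28]]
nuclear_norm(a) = 0.74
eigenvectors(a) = [[-0.95, 0.58], [-0.30, -0.81]]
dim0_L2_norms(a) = [0.2, 0.66]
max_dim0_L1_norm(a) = 0.93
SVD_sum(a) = [[0.12, -0.40],[-0.15, 0.53]] + [[-0.04, -0.01], [-0.03, -0.01]]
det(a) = -0.03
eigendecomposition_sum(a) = [[-0.04, -0.03], [-0.01, -0.01]] + [[0.12, -0.38], [-0.17, 0.53]]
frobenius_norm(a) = 0.69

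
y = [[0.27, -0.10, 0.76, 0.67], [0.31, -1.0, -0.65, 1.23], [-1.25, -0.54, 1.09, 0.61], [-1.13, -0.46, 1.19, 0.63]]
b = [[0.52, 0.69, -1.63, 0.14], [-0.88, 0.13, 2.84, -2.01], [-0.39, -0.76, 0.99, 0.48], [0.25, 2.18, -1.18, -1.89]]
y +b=[[0.79, 0.59, -0.87, 0.81], [-0.57, -0.87, 2.19, -0.78], [-1.64, -1.3, 2.08, 1.09], [-0.88, 1.72, 0.01, -1.26]]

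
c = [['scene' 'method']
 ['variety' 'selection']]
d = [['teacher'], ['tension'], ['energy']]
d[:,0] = ['teacher', 'tension', 'energy']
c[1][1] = 'selection'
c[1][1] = 'selection'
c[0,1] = 'method'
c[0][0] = 'scene'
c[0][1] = 'method'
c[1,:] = ['variety', 'selection']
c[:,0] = ['scene', 'variety']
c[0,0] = 'scene'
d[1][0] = 'tension'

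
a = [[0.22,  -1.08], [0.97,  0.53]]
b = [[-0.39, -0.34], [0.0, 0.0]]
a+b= [[-0.17, -1.42], [0.97, 0.53]]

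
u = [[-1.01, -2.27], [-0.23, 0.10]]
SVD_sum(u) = [[-1.01, -2.27], [-0.00, -0.0]] + [[0.0, -0.00], [-0.23, 0.10]]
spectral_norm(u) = 2.48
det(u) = -0.62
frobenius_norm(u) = 2.50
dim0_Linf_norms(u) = [1.01, 2.27]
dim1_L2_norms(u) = [2.48, 0.25]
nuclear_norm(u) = 2.74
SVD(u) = [[-1.0,-0.0], [-0.00,1.00]] @ diag([2.484553198726613, 0.25078955858918706]) @ [[0.41, 0.91],[-0.91, 0.41]]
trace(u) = -0.91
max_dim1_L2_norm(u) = 2.48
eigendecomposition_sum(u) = [[-1.10, -1.7], [-0.17, -0.27]] + [[0.09, -0.57], [-0.06, 0.37]]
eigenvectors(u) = [[-0.99, 0.84], [-0.15, -0.54]]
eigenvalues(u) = [-1.37, 0.46]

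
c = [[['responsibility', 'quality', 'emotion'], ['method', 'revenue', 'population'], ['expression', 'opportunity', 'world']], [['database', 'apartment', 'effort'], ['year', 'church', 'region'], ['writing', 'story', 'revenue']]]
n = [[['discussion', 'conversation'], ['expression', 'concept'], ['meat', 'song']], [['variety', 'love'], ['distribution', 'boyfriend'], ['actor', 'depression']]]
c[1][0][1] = 'apartment'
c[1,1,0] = 'year'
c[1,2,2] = 'revenue'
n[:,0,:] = [['discussion', 'conversation'], ['variety', 'love']]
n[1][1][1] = 'boyfriend'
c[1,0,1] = 'apartment'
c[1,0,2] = 'effort'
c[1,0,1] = 'apartment'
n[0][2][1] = 'song'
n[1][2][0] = 'actor'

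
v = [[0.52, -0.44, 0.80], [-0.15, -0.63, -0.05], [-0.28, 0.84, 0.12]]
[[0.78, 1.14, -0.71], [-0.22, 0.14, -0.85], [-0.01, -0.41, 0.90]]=v @ [[0.69, 0.55, 0.42], [0.13, -0.42, 1.28], [0.60, 0.84, -0.46]]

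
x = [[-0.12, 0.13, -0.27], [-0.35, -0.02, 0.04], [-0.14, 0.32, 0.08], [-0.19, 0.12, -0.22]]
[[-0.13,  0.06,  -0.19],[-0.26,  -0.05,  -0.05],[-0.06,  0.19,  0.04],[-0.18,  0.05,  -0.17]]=x @ [[0.76, 0.10, 0.21], [0.1, 0.63, 0.05], [0.21, 0.05, 0.62]]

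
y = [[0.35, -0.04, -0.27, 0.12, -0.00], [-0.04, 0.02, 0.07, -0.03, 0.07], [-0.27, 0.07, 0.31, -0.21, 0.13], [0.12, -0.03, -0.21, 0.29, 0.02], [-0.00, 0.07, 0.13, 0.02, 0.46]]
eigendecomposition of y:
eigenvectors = [[-0.56,0.26,-0.63,0.36,0.29], [0.13,0.10,-0.01,0.68,-0.71], [0.64,-0.01,-0.02,0.49,0.59], [-0.43,0.27,0.77,0.31,0.23], [0.28,0.92,-0.05,-0.26,-0.07]]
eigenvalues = [0.76, 0.47, 0.2, 0.01, -0.01]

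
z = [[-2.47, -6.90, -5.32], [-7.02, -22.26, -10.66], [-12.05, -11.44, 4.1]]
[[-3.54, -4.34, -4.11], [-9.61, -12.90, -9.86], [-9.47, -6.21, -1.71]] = z@ [[0.73, 0.12, 0.17], [0.12, 0.47, 0.15], [0.17, 0.15, 0.5]]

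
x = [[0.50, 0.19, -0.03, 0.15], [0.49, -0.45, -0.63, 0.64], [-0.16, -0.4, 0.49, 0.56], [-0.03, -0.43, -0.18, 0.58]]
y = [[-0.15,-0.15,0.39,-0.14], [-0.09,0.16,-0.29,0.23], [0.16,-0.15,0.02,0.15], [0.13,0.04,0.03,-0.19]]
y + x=[[0.35, 0.04, 0.36, 0.01], [0.40, -0.29, -0.92, 0.87], [0.00, -0.55, 0.51, 0.71], [0.10, -0.39, -0.15, 0.39]]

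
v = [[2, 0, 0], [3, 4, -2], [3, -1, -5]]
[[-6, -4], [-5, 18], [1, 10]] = v@[[-3, -2], [0, 4], [-2, -4]]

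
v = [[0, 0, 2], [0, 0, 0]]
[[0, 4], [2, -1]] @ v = [[0, 0, 0], [0, 0, 4]]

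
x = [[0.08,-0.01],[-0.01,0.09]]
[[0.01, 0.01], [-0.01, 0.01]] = x @ [[0.16,0.12], [-0.1,0.09]]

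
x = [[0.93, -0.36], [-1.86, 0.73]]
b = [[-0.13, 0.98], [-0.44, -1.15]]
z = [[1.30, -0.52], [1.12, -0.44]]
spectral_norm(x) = 2.23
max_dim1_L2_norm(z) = 1.4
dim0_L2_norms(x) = [2.08, 0.81]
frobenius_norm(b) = 1.58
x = b @ z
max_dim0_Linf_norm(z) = 1.3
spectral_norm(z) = 1.85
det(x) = 0.01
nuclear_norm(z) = 1.85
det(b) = 0.58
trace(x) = 1.66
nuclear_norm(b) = 1.91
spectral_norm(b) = 1.53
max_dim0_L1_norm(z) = 2.42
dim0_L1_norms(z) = [2.42, 0.96]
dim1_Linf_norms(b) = [0.98, 1.15]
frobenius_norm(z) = 1.85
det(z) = 0.01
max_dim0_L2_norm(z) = 1.72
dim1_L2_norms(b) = [0.99, 1.23]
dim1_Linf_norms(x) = [0.93, 1.86]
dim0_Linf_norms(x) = [1.86, 0.73]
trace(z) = 0.86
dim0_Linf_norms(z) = [1.3, 0.52]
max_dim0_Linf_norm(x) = 1.86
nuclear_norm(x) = 2.24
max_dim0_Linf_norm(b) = 1.15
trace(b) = -1.28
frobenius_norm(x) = 2.23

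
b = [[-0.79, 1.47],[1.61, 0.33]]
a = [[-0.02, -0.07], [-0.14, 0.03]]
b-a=[[-0.77,1.54], [1.75,0.30]]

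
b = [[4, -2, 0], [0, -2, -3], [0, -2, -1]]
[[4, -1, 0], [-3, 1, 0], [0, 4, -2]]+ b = [[8, -3, 0], [-3, -1, -3], [0, 2, -3]]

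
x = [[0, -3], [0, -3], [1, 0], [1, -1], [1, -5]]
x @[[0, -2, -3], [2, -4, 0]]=[[-6, 12, 0], [-6, 12, 0], [0, -2, -3], [-2, 2, -3], [-10, 18, -3]]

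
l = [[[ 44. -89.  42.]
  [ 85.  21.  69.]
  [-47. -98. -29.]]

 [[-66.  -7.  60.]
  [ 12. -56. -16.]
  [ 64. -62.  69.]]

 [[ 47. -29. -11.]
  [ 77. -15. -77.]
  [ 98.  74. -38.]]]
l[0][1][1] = 21.0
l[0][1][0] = 85.0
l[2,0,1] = -29.0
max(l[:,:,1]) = 74.0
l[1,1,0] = 12.0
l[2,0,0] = 47.0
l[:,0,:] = [[44.0, -89.0, 42.0], [-66.0, -7.0, 60.0], [47.0, -29.0, -11.0]]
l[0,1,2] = 69.0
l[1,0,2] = 60.0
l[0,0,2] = 42.0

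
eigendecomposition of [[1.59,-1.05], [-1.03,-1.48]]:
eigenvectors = [[0.96,0.3], [-0.29,0.96]]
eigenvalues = [1.91, -1.8]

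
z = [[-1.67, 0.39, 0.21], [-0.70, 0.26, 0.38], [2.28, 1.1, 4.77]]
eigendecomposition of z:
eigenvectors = [[-0.04, 0.84, 0.18], [-0.08, 0.4, 0.94], [-1.00, -0.37, -0.3]]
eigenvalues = [4.94, -1.58, 0.0]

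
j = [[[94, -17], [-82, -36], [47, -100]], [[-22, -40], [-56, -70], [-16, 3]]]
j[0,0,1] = -17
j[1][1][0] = -56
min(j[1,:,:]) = -70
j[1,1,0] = -56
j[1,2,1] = 3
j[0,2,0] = 47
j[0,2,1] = -100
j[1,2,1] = 3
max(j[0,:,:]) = 94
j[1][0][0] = -22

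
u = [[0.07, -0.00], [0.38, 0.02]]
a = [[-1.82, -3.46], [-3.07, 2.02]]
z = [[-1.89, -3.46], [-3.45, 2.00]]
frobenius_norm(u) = 0.39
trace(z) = 0.11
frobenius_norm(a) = 5.37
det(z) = -15.72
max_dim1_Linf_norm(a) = 3.46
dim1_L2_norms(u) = [0.07, 0.38]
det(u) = 0.00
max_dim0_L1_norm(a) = 5.48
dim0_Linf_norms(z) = [3.45, 3.46]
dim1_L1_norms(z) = [5.35, 5.45]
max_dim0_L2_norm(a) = 4.01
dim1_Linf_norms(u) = [0.07, 0.38]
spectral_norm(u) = 0.39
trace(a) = 0.20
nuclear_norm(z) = 7.93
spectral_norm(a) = 4.01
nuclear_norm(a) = 7.58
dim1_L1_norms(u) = [0.07, 0.4]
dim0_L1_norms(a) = [4.89, 5.48]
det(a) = -14.30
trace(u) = 0.09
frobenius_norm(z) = 5.61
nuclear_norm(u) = 0.39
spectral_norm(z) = 4.02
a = z + u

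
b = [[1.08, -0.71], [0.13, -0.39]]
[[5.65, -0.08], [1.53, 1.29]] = b @ [[3.40, -2.87], [-2.79, -4.26]]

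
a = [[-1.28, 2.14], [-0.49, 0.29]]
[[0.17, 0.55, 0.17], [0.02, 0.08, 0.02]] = a@[[-0.0, -0.01, -0.00], [0.08, 0.25, 0.08]]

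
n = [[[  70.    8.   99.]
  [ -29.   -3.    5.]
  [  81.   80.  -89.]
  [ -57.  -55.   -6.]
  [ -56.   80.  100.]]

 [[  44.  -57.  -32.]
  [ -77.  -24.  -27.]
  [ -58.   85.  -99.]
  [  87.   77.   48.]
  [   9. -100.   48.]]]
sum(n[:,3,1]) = 22.0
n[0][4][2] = 100.0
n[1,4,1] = -100.0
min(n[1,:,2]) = -99.0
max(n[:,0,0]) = 70.0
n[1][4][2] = 48.0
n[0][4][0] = -56.0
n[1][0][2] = -32.0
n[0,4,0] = -56.0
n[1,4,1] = -100.0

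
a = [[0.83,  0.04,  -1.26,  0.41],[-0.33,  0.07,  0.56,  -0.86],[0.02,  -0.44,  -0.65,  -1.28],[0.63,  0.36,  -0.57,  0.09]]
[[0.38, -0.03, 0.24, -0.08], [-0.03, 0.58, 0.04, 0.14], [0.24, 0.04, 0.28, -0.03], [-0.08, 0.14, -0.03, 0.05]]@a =[[0.28, -0.12, -0.61, -0.13], [-0.13, 0.07, 0.26, -0.55], [0.17, -0.12, -0.44, -0.3], [-0.08, 0.04, 0.17, -0.11]]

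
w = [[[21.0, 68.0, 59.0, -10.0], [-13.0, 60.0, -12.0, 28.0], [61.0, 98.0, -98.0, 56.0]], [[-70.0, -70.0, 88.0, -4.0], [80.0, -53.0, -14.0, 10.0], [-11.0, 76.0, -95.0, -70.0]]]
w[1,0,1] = -70.0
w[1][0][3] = -4.0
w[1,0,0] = -70.0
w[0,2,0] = 61.0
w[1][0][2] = 88.0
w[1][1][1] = -53.0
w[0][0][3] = -10.0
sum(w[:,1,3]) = 38.0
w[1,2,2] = -95.0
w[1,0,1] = -70.0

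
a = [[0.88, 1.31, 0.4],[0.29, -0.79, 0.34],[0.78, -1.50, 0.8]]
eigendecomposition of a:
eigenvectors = [[-0.82,  -0.57,  0.55], [-0.19,  0.14,  -0.38], [-0.55,  0.81,  -0.74]]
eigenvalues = [1.45, -0.01, -0.55]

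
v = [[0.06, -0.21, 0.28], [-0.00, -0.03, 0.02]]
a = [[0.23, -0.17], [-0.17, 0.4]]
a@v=[[0.01,-0.04,0.06], [-0.01,0.02,-0.04]]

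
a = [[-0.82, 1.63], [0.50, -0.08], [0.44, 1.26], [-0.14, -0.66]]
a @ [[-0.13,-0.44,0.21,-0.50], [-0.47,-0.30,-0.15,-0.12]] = [[-0.66, -0.13, -0.42, 0.21], [-0.03, -0.20, 0.12, -0.24], [-0.65, -0.57, -0.10, -0.37], [0.33, 0.26, 0.07, 0.15]]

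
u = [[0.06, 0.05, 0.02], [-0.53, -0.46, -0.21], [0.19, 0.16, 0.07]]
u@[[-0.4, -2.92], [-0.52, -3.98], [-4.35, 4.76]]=[[-0.14, -0.28], [1.36, 2.38], [-0.46, -0.86]]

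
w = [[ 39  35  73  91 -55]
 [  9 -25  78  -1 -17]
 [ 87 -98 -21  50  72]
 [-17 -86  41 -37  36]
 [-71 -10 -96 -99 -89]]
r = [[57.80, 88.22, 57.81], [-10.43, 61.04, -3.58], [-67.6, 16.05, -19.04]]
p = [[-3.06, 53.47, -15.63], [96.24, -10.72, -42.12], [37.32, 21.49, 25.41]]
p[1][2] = -42.12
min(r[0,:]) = 57.8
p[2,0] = 37.32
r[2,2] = -19.04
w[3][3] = -37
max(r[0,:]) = 88.22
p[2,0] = 37.32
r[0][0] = 57.8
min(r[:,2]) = -19.04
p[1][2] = -42.12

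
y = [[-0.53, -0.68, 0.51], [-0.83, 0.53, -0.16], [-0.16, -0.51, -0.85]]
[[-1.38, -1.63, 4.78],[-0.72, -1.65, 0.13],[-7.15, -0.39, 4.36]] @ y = [[1.32, -2.36, -4.51], [1.73, -0.45, -0.21], [3.42, 2.43, -7.29]]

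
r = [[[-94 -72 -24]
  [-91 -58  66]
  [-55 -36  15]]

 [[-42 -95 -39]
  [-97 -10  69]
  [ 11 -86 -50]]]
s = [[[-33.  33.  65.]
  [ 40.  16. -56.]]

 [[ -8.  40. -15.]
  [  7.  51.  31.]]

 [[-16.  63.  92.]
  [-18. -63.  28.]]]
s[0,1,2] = -56.0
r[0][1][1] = -58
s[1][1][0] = 7.0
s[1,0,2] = -15.0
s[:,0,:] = [[-33.0, 33.0, 65.0], [-8.0, 40.0, -15.0], [-16.0, 63.0, 92.0]]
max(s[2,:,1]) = 63.0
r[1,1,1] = -10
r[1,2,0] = 11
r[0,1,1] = -58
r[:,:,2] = [[-24, 66, 15], [-39, 69, -50]]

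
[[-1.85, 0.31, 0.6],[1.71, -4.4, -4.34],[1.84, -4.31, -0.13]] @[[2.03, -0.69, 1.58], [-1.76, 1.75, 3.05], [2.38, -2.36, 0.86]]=[[-2.87, 0.4, -1.46], [0.89, 1.36, -14.45], [11.01, -8.51, -10.35]]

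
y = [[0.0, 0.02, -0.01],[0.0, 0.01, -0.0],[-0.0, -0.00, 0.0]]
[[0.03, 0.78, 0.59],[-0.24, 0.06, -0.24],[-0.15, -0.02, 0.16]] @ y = [[0.0, 0.01, -0.0], [0.0, -0.00, 0.00], [0.00, -0.00, 0.0]]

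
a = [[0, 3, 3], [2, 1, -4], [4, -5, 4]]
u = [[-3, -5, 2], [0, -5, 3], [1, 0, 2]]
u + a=[[-3, -2, 5], [2, -4, -1], [5, -5, 6]]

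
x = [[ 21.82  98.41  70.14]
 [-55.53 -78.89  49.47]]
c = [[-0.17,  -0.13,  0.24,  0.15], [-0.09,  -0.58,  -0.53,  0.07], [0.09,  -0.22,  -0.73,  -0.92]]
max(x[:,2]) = 70.14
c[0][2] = 0.236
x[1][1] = -78.89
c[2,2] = -0.73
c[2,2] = -0.73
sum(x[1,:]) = -84.95000000000002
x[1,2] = 49.47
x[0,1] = 98.41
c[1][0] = -0.09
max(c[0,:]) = 0.236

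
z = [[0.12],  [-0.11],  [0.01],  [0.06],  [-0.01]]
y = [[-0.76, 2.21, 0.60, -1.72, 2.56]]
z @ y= [[-0.09, 0.27, 0.07, -0.21, 0.31],  [0.08, -0.24, -0.07, 0.19, -0.28],  [-0.01, 0.02, 0.01, -0.02, 0.03],  [-0.05, 0.13, 0.04, -0.1, 0.15],  [0.01, -0.02, -0.01, 0.02, -0.03]]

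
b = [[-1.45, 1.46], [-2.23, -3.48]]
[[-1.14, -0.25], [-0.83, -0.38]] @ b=[[2.21, -0.79], [2.05, 0.11]]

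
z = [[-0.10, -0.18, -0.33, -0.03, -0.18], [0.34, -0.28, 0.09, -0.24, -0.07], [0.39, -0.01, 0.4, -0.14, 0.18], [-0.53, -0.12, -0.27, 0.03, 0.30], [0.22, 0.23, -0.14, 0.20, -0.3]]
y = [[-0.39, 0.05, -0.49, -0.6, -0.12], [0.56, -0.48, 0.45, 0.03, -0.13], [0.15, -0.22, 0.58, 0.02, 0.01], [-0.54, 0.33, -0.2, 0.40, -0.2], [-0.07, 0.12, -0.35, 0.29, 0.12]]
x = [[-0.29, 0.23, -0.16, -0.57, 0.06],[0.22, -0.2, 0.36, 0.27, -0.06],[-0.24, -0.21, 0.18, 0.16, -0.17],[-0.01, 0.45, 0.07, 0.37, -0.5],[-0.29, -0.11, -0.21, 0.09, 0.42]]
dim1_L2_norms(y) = [0.88, 0.87, 0.64, 0.8, 0.49]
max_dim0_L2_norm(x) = 0.75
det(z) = 0.00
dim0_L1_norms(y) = [1.71, 1.2, 2.07, 1.34, 0.58]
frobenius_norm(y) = 1.68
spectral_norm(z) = 0.94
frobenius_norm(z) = 1.23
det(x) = -0.02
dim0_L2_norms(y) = [0.89, 0.64, 0.97, 0.78, 0.29]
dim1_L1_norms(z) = [0.82, 1.02, 1.12, 1.25, 1.09]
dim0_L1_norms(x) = [1.05, 1.2, 0.98, 1.46, 1.21]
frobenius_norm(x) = 1.38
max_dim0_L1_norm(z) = 1.58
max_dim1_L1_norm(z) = 1.25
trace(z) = -0.25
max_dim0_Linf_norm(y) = 0.6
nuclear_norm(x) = 2.71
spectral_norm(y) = 1.37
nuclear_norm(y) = 3.01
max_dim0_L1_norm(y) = 2.07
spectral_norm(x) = 0.98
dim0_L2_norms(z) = [0.78, 0.42, 0.61, 0.34, 0.5]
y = x + z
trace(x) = 0.48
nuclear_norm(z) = 2.16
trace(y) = 0.23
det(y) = 0.01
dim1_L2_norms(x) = [0.7, 0.54, 0.43, 0.77, 0.57]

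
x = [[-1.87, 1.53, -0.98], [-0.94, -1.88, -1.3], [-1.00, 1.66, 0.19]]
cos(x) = [[-1.35, 2.46, -0.75], [-1.56, -0.85, -1.58], [-0.84, 2.07, 1.03]]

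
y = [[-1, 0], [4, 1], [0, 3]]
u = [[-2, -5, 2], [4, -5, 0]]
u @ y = [[-18, 1], [-24, -5]]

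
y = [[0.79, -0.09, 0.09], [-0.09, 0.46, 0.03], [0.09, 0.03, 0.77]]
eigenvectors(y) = [[0.28, 0.77, -0.57], [0.95, -0.12, 0.29], [-0.16, 0.62, 0.77]]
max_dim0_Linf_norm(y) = 0.79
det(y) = 0.27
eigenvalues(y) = [0.43, 0.88, 0.71]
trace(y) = 2.02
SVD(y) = [[-0.77, -0.57, 0.28],[0.12, 0.29, 0.95],[-0.62, 0.77, -0.16]] @ diag([0.8763791528669744, 0.7146831981275439, 0.4289376490054813]) @ [[-0.77, 0.12, -0.62], [-0.57, 0.29, 0.77], [0.28, 0.95, -0.16]]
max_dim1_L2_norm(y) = 0.8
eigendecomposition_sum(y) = [[0.03, 0.11, -0.02], [0.11, 0.39, -0.06], [-0.02, -0.06, 0.01]] + [[0.53, -0.08, 0.42], [-0.08, 0.01, -0.07], [0.42, -0.07, 0.34]] + [[0.23, -0.12, -0.31],[-0.12, 0.06, 0.16],[-0.31, 0.16, 0.42]]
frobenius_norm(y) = 1.21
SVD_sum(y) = [[0.53, -0.08, 0.42], [-0.08, 0.01, -0.07], [0.42, -0.07, 0.34]] + [[0.23, -0.12, -0.31], [-0.12, 0.06, 0.16], [-0.31, 0.16, 0.42]] + [[0.03, 0.11, -0.02],[0.11, 0.39, -0.06],[-0.02, -0.06, 0.01]]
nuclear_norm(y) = 2.02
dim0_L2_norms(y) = [0.8, 0.47, 0.78]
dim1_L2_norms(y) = [0.8, 0.47, 0.78]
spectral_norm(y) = 0.88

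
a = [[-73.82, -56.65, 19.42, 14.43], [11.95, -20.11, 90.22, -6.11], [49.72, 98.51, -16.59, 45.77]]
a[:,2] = [19.42, 90.22, -16.59]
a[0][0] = -73.82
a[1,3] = -6.11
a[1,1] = -20.11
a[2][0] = 49.72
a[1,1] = -20.11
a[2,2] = -16.59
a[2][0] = 49.72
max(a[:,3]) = 45.77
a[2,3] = 45.77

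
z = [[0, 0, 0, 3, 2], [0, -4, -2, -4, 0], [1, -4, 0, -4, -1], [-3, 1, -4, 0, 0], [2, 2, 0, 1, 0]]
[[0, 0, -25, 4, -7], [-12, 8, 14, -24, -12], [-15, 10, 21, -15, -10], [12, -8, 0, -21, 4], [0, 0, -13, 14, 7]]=z@[[-3, 2, -4, 3, 0], [3, -2, 0, 4, 4], [0, 0, 3, 4, 0], [0, 0, -5, 0, -1], [0, 0, -5, 2, -2]]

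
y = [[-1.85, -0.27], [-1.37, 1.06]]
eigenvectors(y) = [[-0.91, 0.09], [-0.41, -1.0]]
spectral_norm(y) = 2.35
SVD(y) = [[-0.74,  -0.67], [-0.67,  0.74]] @ diag([2.347301919037132, 0.9930124374269415]) @ [[0.98, -0.22],[0.22, 0.98]]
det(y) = -2.33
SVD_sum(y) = [[-1.71, 0.38], [-1.53, 0.34]] + [[-0.14, -0.65], [0.16, 0.72]]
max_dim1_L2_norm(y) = 1.87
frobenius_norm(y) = 2.55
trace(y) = -0.79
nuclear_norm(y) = 3.34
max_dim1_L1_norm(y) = 2.43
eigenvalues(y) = [-1.97, 1.18]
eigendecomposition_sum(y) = [[-1.9, -0.17], [-0.86, -0.08]] + [[0.05,-0.10], [-0.51,1.14]]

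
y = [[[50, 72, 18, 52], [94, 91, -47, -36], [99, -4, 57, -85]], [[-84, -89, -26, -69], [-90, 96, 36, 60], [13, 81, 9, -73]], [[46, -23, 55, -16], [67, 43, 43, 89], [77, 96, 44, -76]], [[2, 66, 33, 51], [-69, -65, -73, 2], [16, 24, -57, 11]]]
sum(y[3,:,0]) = -51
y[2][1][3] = 89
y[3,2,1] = 24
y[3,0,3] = 51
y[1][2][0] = 13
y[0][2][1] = -4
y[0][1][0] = 94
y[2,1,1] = 43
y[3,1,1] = -65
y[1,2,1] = 81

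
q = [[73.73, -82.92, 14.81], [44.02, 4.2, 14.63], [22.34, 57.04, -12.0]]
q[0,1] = -82.92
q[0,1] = -82.92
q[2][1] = 57.04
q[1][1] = 4.2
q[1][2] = 14.63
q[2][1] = 57.04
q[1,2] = 14.63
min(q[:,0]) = 22.34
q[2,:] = [22.34, 57.04, -12.0]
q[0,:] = [73.73, -82.92, 14.81]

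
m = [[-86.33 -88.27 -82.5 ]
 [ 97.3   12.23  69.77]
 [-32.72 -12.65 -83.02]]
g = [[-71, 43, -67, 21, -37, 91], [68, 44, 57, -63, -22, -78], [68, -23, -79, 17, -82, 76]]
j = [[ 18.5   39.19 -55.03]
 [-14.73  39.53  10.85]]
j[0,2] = -55.03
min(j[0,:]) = -55.03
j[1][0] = -14.73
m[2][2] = -83.02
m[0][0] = -86.33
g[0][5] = 91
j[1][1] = 39.53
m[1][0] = 97.3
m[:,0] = [-86.33, 97.3, -32.72]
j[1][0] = -14.73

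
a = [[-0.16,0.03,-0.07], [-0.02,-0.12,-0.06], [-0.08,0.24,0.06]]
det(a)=0.000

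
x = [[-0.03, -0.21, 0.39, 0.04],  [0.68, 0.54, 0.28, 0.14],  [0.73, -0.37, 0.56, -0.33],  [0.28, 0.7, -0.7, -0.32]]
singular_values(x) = [1.28, 1.16, 0.55, 0.1]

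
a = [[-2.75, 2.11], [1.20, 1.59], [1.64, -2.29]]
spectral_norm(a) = 4.43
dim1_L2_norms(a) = [3.47, 1.99, 2.82]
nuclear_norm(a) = 6.50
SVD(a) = [[-0.77, 0.25],  [-0.07, -0.95],  [0.63, 0.2]] @ diag([4.428648393519095, 2.0744814789678756]) @ [[0.69, -0.72], [-0.72, -0.69]]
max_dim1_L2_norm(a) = 3.47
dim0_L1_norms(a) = [5.59, 5.99]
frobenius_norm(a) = 4.89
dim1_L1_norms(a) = [4.86, 2.79, 3.93]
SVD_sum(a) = [[-2.38, 2.47], [-0.22, 0.22], [1.94, -2.0]] + [[-0.37, -0.36], [1.42, 1.37], [-0.30, -0.29]]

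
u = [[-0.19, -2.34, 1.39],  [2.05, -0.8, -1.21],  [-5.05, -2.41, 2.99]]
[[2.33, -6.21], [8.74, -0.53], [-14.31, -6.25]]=u @ [[3.23, -0.56], [-1.65, 1.72], [-0.66, -1.65]]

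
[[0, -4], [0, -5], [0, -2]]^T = [[0, 0, 0], [-4, -5, -2]]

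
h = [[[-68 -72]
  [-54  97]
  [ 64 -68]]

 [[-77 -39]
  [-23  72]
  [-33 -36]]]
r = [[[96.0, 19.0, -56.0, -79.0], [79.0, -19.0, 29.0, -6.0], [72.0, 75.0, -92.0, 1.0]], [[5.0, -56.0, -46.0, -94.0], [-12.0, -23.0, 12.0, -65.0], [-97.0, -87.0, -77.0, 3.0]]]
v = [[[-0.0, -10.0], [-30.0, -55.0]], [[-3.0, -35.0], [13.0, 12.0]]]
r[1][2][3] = 3.0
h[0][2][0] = 64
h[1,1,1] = 72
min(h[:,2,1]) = -68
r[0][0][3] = -79.0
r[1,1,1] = -23.0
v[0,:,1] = [-10.0, -55.0]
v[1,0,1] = -35.0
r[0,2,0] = 72.0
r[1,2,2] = -77.0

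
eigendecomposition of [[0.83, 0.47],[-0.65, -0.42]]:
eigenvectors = [[0.82,-0.46],[-0.58,0.89]]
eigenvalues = [0.5, -0.09]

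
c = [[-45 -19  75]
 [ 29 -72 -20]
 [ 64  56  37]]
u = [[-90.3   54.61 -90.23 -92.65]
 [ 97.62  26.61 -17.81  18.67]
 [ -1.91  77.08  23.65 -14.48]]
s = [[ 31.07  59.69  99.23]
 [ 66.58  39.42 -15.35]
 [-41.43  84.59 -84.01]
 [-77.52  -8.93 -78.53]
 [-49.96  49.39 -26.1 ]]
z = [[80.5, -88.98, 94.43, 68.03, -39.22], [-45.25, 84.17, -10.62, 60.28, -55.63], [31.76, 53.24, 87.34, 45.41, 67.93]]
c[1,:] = [29, -72, -20]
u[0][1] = 54.61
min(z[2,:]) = 31.76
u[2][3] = -14.48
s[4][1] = 49.39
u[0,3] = -92.65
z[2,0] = 31.76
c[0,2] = 75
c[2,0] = 64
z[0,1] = -88.98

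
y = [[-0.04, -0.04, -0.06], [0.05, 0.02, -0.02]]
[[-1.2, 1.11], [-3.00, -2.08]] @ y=[[0.1, 0.07, 0.05], [0.02, 0.08, 0.22]]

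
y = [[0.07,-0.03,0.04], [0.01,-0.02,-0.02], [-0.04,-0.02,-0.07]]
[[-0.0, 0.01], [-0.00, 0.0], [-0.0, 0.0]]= y @ [[0.02, 0.08], [0.12, -0.14], [-0.03, -0.05]]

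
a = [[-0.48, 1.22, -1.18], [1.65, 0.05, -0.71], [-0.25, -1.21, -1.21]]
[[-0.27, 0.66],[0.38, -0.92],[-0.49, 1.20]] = a @ [[0.32, -0.78], [0.12, -0.29], [0.22, -0.54]]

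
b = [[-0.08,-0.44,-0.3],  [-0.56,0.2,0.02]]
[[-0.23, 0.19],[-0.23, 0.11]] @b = [[-0.09,  0.14,  0.07], [-0.04,  0.12,  0.07]]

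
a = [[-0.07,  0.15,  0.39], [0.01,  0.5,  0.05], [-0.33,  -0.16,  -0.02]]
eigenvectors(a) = [[-0.73+0.00j, (-0.73-0j), (0.03+0j)], [-0.02+0.05j, (-0.02-0.05j), 0.95+0.00j], [-0.06-0.68j, -0.06+0.68j, -0.32+0.00j]]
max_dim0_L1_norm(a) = 0.81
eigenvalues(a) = [(-0.04+0.35j), (-0.04-0.35j), (0.48+0j)]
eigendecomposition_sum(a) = [[(-0.03+0.18j), 0.07+0.00j, 0.19+0.02j], [0.01+0.01j, 0.00-0.00j, 0.01-0.01j], [(-0.17-0.02j), 0.00+0.06j, -0.00+0.18j]] + [[(-0.03-0.18j), 0.07-0.00j, (0.19-0.02j)],[(0.01-0.01j), 0.00+0.00j, (0.01+0.01j)],[-0.17+0.02j, -0.06j, (-0-0.18j)]] + [[(-0+0j), 0.02+0.00j, 0.00+0.00j], [-0.01+0.00j, (0.5+0j), 0.04+0.00j], [-0j, -0.17-0.00j, -0.01-0.00j]]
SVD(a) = [[-0.48, -0.76, 0.44],  [-0.81, 0.19, -0.56],  [0.35, -0.62, -0.7]] @ diag([0.5866672592098215, 0.38666199367507925, 0.27076563596300235]) @ [[-0.15, -0.9, -0.40], [0.67, 0.20, -0.71], [0.72, -0.38, 0.58]]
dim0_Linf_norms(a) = [0.33, 0.5, 0.39]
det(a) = 0.06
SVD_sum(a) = [[0.04, 0.25, 0.11], [0.07, 0.43, 0.19], [-0.03, -0.18, -0.08]] + [[-0.2, -0.06, 0.21], [0.05, 0.01, -0.05], [-0.16, -0.05, 0.17]] + [[0.09,-0.04,0.07], [-0.11,0.06,-0.09], [-0.14,0.07,-0.11]]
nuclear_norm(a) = 1.24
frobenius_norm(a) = 0.75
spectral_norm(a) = 0.59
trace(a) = 0.41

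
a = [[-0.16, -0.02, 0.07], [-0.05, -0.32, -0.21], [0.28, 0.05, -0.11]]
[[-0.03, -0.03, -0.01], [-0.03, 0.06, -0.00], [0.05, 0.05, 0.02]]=a@[[0.12, 0.16, 0.04], [0.12, -0.16, 0.03], [-0.05, -0.1, -0.05]]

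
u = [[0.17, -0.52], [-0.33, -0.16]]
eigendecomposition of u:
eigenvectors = [[0.88, 0.65], [-0.48, 0.76]]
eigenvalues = [0.45, -0.44]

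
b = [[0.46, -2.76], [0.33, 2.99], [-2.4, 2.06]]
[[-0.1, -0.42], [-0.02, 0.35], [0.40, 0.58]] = b @ [[-0.16, -0.13], [0.01, 0.13]]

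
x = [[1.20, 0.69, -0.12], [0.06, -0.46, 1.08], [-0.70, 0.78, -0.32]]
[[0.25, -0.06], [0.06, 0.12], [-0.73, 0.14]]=x @ [[0.51, -0.12],[-0.57, 0.15],[-0.22, 0.18]]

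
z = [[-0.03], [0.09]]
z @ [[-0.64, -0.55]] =[[0.02, 0.02],[-0.06, -0.05]]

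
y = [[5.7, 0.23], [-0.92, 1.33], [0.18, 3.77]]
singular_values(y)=[5.78, 4.0]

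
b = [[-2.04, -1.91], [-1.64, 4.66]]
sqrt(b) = [[(0.13+1.48j), -0.57+0.40j],[(-0.49+0.34j), (2.13+0.09j)]]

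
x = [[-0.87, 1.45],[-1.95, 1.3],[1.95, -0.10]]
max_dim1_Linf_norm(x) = 1.95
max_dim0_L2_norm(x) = 2.89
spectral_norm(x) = 3.27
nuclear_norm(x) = 4.49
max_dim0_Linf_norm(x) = 1.95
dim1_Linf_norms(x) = [1.45, 1.95, 1.95]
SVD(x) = [[-0.45, 0.67],  [-0.72, 0.12],  [0.53, 0.73]] @ diag([3.2678495297913823, 1.2188352844589954]) @ [[0.86, -0.5], [0.50, 0.86]]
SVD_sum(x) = [[-1.28, 0.74], [-2.02, 1.17], [1.50, -0.87]] + [[0.41,0.71], [0.07,0.13], [0.45,0.77]]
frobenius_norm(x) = 3.49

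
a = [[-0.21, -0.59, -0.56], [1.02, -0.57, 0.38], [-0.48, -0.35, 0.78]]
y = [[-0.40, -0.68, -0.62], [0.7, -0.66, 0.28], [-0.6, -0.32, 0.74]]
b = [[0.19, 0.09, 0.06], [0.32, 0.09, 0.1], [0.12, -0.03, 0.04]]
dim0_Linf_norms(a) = [1.02, 0.59, 0.78]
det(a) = 1.00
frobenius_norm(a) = 1.78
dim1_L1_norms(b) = [0.34, 0.51, 0.19]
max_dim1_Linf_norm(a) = 1.02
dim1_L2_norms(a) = [0.84, 1.23, 0.98]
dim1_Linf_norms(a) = [0.59, 1.02, 0.78]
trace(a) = 0.00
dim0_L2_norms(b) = [0.39, 0.13, 0.12]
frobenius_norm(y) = 1.74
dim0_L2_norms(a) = [1.15, 0.89, 1.03]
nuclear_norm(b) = 0.50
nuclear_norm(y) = 3.01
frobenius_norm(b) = 0.43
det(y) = 1.01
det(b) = -0.00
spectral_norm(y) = 1.01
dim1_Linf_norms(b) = [0.19, 0.32, 0.12]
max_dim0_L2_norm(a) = 1.15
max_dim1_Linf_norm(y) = 0.74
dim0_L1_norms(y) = [1.7, 1.66, 1.64]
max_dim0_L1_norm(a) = 1.72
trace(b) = 0.32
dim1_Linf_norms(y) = [0.68, 0.7, 0.74]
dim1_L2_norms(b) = [0.22, 0.35, 0.13]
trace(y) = -0.32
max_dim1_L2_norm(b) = 0.35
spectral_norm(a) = 1.23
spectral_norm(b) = 0.42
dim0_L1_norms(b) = [0.63, 0.21, 0.2]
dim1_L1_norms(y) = [1.7, 1.64, 1.66]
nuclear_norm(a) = 3.04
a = b + y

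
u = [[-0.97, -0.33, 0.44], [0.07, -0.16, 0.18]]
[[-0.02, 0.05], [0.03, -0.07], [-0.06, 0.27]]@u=[[0.02, -0.00, 0.00], [-0.03, 0.0, 0.0], [0.08, -0.02, 0.02]]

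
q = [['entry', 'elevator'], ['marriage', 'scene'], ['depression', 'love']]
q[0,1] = 'elevator'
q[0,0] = 'entry'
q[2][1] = 'love'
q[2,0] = 'depression'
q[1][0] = 'marriage'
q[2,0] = 'depression'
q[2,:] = ['depression', 'love']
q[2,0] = 'depression'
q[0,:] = ['entry', 'elevator']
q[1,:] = ['marriage', 'scene']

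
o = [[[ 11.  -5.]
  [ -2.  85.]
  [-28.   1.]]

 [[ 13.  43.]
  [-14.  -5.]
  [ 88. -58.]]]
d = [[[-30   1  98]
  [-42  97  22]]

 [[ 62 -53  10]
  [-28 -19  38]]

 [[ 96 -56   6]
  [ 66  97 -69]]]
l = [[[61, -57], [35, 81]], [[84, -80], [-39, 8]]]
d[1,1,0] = -28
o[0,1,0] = -2.0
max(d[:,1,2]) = 38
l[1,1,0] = -39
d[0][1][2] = 22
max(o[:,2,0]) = 88.0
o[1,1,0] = -14.0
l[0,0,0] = 61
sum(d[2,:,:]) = 140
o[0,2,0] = -28.0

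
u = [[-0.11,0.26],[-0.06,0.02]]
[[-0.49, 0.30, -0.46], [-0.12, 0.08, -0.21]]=u @ [[1.64, -1.11, 3.3], [-1.18, 0.68, -0.39]]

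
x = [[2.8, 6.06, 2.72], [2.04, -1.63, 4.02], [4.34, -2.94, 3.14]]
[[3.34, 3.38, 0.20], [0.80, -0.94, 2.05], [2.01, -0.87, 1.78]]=x @[[0.66, 0.26, -0.03], [0.26, 0.51, -0.16], [-0.03, -0.16, 0.46]]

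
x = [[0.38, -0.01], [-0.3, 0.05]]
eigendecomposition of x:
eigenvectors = [[0.75, 0.03], [-0.66, 1.00]]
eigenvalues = [0.39, 0.04]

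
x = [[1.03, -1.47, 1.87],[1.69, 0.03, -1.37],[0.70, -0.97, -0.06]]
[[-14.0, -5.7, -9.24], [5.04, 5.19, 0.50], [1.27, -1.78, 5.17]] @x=[[-30.52, 29.37, -17.82], [14.31, -7.74, 2.28], [1.92, -6.94, 4.50]]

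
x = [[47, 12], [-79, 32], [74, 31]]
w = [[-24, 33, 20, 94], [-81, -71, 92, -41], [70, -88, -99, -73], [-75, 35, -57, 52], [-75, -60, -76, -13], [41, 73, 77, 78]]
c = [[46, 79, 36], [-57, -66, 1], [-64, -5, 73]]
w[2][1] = -88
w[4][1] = -60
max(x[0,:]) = 47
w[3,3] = 52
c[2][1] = -5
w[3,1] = 35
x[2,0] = 74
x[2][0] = 74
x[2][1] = 31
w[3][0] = -75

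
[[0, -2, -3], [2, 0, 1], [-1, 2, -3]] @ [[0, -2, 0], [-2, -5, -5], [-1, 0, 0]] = [[7, 10, 10], [-1, -4, 0], [-1, -8, -10]]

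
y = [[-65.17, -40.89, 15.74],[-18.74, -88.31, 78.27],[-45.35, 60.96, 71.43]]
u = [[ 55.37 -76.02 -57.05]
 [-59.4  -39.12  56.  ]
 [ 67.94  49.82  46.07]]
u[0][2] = -57.05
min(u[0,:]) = -76.02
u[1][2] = 56.0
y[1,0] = -18.74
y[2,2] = 71.43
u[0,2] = -57.05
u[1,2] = 56.0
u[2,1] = 49.82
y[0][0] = -65.17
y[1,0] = -18.74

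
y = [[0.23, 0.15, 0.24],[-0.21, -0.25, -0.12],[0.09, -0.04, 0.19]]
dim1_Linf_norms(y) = [0.24, 0.25, 0.19]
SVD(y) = [[-0.71, -0.21, -0.68], [0.64, -0.58, -0.5], [-0.29, -0.79, 0.55]] @ diag([0.5116489957458036, 0.19495928799193615, 0.0024861974958478535]) @ [[-0.63, -0.50, -0.59], [0.02, 0.75, -0.66], [-0.77, 0.43, 0.46]]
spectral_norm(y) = 0.51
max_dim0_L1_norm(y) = 0.55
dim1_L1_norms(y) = [0.62, 0.58, 0.32]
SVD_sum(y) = [[0.23, 0.18, 0.21], [-0.21, -0.16, -0.19], [0.09, 0.07, 0.09]] + [[-0.00, -0.03, 0.03], [-0.00, -0.09, 0.07], [-0.00, -0.12, 0.10]] + [[0.0, -0.00, -0.0], [0.0, -0.00, -0.0], [-0.00, 0.00, 0.00]]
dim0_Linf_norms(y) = [0.23, 0.25, 0.24]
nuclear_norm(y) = 0.71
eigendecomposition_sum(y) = [[0.16,0.02,0.25], [-0.08,-0.01,-0.13], [0.12,0.02,0.19]] + [[0.07, 0.12, -0.00], [-0.12, -0.24, 0.00], [-0.03, -0.06, 0.0]] + [[0.0, 0.00, -0.0], [-0.00, -0.0, 0.00], [-0.00, -0.00, 0.0]]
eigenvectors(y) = [[0.74, 0.45, -0.78], [-0.38, -0.87, 0.42], [0.56, -0.21, 0.47]]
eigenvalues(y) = [0.34, -0.17, 0.0]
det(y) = -0.00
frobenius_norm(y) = 0.55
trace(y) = 0.17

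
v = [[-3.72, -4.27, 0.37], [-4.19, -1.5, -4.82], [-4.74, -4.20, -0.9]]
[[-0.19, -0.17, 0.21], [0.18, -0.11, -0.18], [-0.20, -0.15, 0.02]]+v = [[-3.91, -4.44, 0.58], [-4.01, -1.61, -5.00], [-4.94, -4.35, -0.88]]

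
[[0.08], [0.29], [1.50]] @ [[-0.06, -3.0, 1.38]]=[[-0.00, -0.24, 0.11], [-0.02, -0.87, 0.40], [-0.09, -4.50, 2.07]]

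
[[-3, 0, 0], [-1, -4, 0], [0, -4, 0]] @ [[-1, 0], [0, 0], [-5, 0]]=[[3, 0], [1, 0], [0, 0]]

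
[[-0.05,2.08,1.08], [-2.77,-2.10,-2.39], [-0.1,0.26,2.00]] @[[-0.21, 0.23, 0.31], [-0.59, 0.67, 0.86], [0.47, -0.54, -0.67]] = [[-0.71, 0.80, 1.05], [0.70, -0.75, -1.06], [0.81, -0.93, -1.15]]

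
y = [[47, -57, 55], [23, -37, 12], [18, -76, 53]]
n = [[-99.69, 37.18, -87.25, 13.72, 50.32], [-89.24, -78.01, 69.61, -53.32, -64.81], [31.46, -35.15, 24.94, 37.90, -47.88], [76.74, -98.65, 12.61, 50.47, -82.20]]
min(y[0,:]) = -57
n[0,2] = -87.25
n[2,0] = 31.46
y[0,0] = 47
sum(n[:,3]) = 48.769999999999996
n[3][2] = 12.61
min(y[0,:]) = -57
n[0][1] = 37.18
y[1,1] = -37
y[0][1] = -57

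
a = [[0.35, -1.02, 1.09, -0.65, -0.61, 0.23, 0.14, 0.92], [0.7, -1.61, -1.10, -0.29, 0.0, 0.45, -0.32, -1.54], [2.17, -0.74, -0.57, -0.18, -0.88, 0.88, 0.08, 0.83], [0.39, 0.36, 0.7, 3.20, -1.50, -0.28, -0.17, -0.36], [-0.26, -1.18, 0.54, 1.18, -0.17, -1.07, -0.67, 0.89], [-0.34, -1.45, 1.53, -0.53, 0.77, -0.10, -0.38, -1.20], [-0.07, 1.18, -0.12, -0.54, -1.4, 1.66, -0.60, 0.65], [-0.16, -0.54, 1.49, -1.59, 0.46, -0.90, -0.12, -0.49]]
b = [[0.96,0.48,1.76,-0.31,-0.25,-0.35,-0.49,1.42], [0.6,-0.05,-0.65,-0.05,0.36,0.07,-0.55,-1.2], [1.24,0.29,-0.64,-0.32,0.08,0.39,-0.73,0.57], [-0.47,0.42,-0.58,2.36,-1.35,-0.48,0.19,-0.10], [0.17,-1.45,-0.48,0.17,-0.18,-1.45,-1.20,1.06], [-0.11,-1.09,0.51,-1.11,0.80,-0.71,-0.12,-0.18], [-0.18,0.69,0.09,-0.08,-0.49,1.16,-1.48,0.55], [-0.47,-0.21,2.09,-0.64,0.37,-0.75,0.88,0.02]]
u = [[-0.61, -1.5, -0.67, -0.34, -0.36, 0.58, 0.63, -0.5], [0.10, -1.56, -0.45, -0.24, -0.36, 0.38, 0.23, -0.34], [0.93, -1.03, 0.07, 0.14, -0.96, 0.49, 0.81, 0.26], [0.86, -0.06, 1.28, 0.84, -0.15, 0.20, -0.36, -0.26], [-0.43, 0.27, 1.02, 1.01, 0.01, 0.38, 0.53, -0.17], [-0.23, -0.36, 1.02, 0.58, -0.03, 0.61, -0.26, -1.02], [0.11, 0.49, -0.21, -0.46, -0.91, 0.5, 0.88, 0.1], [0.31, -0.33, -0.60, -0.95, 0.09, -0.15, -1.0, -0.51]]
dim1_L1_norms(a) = [5.01, 6.01, 6.33, 6.96, 5.96, 6.3, 6.22, 5.75]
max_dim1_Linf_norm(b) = 2.36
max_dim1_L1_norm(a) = 6.96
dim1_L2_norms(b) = [2.61, 1.63, 1.77, 2.9, 2.66, 1.97, 2.15, 2.55]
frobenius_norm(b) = 6.56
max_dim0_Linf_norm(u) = 1.56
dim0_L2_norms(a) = [2.38, 3.08, 2.84, 3.91, 2.49, 2.41, 1.06, 2.63]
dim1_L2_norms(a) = [2.02, 2.66, 2.8, 3.67, 2.36, 2.65, 2.68, 2.52]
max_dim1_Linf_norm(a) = 3.2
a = b + u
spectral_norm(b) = 3.82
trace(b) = 0.28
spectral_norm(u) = 3.09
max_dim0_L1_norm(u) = 5.6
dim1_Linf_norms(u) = [1.5, 1.56, 1.03, 1.28, 1.02, 1.02, 0.91, 1.0]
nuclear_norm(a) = 18.87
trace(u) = -0.27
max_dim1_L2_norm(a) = 3.67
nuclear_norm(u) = 10.73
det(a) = 165.58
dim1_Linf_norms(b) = [1.76, 1.2, 1.24, 2.36, 1.45, 1.11, 1.48, 2.09]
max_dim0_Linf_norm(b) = 2.36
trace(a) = 0.01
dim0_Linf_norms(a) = [2.17, 1.61, 1.53, 3.2, 1.5, 1.66, 0.67, 1.54]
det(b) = -0.02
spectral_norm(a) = 4.41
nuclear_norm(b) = 15.06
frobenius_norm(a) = 7.66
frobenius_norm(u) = 5.06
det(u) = -0.00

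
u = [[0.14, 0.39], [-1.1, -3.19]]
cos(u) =[[1.09, 0.25],[-0.72, -1.08]]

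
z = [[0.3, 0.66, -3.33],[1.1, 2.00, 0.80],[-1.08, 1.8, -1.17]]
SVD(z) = [[0.87,-0.2,-0.44],[-0.02,0.9,-0.44],[0.49,0.4,0.78]] @ diag([3.7791976872687476, 2.593458431173683, 1.493799921782262]) @ [[-0.08, 0.37, -0.92], [0.19, 0.92, 0.35], [-0.98, 0.15, 0.14]]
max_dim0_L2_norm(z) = 3.62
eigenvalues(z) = [(-3.04+0j), (2.08+0.69j), (2.08-0.69j)]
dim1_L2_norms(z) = [3.41, 2.42, 2.4]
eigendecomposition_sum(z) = [[(-0.91-0j),(0.82-0j),(-1.97+0j)], [0.33+0.00j,(-0.3+0j),(0.72-0j)], [-0.84-0.00j,(0.76-0j),(-1.83+0j)]] + [[(0.6+0.63j), -0.08+1.19j, -0.68-0.20j], [0.38-0.78j, (1.15-0.33j), 0.04+0.71j], [(-0.12-0.62j), 0.52-0.69j, (0.33+0.39j)]] + [[0.60-0.63j, (-0.08-1.19j), (-0.68+0.2j)], [0.38+0.78j, (1.15+0.33j), (0.04-0.71j)], [-0.12+0.62j, (0.52+0.69j), 0.33-0.39j]]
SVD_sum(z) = [[-0.25, 1.23, -3.05],[0.01, -0.03, 0.07],[-0.14, 0.68, -1.70]] + [[-0.10, -0.47, -0.18], [0.45, 2.13, 0.82], [0.2, 0.94, 0.36]] + [[0.65, -0.1, -0.09], [0.65, -0.1, -0.09], [-1.14, 0.18, 0.16]]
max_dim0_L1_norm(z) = 5.3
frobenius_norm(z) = 4.82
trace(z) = 1.13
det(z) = -14.64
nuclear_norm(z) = 7.87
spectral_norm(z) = 3.78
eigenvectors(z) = [[(0.71+0j), 0.22-0.59j, (0.22+0.59j)], [(-0.26+0j), -0.63+0.00j, (-0.63-0j)], [0.66+0.00j, (-0.36+0.27j), -0.36-0.27j]]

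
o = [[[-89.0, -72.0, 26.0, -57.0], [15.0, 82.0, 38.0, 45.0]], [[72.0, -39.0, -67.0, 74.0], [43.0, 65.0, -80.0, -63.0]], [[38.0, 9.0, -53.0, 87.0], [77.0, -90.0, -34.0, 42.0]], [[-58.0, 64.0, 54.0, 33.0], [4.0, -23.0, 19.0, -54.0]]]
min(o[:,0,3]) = -57.0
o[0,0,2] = 26.0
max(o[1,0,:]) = 74.0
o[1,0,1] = -39.0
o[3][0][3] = 33.0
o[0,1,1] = 82.0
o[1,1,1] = 65.0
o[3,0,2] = 54.0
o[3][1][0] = 4.0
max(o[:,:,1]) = 82.0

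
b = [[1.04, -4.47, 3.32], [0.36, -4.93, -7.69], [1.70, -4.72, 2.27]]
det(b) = 34.89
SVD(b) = [[0.01, 0.72, 0.69], [0.99, -0.10, 0.08], [0.13, 0.69, -0.72]] @ diag([9.183782475783007, 7.835811092642099, 0.48477206801544936]) @ [[0.06, -0.60, -0.79], [0.24, -0.76, 0.60], [-0.97, -0.23, 0.1]]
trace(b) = -1.62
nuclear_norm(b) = 17.50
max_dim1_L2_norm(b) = 9.14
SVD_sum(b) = [[0.01, -0.08, -0.1], [0.58, -5.50, -7.24], [0.07, -0.70, -0.92]] + [[1.36, -4.32, 3.39], [-0.18, 0.58, -0.46], [1.29, -4.10, 3.22]] + [[-0.33,-0.08,0.03], [-0.04,-0.01,0.00], [0.34,0.08,-0.03]]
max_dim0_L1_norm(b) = 14.12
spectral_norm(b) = 9.18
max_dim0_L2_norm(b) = 8.68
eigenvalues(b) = [6.93, -0.64, -7.92]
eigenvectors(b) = [[-0.66, -0.95, -0.31], [0.39, -0.28, -0.88], [-0.64, 0.11, -0.36]]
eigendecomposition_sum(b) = [[1.17, -2.25, 4.55], [-0.70, 1.35, -2.72], [1.14, -2.18, 4.41]] + [[-0.56, -0.03, 0.56], [-0.16, -0.01, 0.16], [0.06, 0.00, -0.06]] + [[0.43, -2.19, -1.79], [1.23, -6.27, -5.13], [0.5, -2.54, -2.08]]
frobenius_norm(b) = 12.08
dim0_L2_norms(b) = [2.03, 8.16, 8.68]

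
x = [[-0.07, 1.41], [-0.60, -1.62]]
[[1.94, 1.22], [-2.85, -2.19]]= x @ [[0.92, 1.17], [1.42, 0.92]]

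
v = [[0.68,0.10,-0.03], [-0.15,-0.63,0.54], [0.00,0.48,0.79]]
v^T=[[0.68, -0.15, 0.00], [0.10, -0.63, 0.48], [-0.03, 0.54, 0.79]]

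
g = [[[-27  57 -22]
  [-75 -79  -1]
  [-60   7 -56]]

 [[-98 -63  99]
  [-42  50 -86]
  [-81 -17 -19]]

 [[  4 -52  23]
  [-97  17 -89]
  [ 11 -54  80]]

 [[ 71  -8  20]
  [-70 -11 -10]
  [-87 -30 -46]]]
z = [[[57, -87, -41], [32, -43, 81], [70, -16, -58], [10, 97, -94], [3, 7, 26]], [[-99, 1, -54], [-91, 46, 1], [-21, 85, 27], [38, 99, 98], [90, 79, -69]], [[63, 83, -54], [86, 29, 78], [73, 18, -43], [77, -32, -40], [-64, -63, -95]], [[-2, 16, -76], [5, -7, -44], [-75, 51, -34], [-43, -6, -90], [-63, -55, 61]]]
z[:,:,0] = [[57, 32, 70, 10, 3], [-99, -91, -21, 38, 90], [63, 86, 73, 77, -64], [-2, 5, -75, -43, -63]]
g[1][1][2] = -86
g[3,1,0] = -70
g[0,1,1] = -79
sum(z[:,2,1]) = 138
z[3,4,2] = 61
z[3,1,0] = 5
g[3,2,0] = -87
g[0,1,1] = -79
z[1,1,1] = 46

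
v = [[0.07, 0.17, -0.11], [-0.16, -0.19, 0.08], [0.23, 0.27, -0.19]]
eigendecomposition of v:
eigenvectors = [[0.56+0.19j, (0.56-0.19j), (-0.23+0j)], [(-0.34+0.13j), (-0.34-0.13j), (0.63+0j)], [0.72+0.00j, 0.72-0.00j, 0.74+0.00j]]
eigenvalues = [(-0.14+0.11j), (-0.14-0.11j), (-0.04+0j)]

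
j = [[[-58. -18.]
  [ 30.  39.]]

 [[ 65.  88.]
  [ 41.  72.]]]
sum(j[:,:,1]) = 181.0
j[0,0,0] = -58.0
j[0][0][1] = -18.0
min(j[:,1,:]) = 30.0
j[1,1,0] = 41.0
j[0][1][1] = 39.0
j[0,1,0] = 30.0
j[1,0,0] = 65.0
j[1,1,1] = 72.0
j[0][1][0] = 30.0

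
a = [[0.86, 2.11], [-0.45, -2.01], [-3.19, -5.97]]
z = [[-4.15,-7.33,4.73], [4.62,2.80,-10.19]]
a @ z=[[6.18, -0.4, -17.43],[-7.42, -2.33, 18.35],[-14.34, 6.67, 45.75]]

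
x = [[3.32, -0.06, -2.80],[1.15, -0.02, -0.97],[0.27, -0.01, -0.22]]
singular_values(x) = [4.61, 0.01, 0.0]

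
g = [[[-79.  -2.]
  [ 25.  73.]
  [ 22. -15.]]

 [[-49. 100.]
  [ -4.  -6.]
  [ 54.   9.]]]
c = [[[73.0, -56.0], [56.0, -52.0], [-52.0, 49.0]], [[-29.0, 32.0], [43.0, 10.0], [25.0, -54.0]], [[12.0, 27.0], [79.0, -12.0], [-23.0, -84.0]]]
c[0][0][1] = -56.0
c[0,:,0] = [73.0, 56.0, -52.0]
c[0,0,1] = -56.0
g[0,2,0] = 22.0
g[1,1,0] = -4.0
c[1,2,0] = 25.0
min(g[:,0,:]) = -79.0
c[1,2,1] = -54.0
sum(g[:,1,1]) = 67.0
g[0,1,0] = 25.0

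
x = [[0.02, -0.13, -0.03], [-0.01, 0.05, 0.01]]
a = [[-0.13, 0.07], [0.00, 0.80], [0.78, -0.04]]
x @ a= [[-0.03, -0.1], [0.01, 0.04]]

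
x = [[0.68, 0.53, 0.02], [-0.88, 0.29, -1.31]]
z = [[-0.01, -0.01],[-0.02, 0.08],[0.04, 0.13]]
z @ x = [[0.00, -0.01, 0.01],[-0.08, 0.01, -0.11],[-0.09, 0.06, -0.17]]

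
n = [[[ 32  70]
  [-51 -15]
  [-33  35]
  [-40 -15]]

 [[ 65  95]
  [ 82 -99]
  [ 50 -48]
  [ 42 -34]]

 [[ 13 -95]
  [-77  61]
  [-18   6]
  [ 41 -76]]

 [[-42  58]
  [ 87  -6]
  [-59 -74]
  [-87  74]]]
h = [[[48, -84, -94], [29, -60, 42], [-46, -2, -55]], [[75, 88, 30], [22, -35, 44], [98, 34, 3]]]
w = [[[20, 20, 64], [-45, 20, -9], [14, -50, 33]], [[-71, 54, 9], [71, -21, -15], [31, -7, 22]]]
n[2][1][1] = 61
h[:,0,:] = [[48, -84, -94], [75, 88, 30]]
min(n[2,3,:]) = -76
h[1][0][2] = 30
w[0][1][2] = -9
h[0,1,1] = -60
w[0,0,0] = 20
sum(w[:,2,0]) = 45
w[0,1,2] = -9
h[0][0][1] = -84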